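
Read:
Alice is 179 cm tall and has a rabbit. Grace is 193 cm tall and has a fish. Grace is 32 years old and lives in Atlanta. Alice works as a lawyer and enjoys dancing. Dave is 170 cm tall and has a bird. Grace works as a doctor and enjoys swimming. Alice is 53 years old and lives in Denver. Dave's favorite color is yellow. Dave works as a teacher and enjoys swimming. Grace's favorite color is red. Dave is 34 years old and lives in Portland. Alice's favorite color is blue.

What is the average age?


Sum=119, n=3, avg=39.67

39.67


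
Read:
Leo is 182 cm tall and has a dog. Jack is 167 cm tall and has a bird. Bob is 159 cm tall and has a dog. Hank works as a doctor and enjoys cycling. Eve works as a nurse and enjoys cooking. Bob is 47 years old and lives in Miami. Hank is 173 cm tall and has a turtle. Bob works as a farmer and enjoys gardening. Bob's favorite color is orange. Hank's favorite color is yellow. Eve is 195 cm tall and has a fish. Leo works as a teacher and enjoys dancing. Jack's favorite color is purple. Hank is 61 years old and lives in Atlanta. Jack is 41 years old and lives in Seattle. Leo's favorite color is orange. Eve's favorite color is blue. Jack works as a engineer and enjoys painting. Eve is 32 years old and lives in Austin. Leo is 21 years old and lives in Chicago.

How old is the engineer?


The engineer is Jack, age 41

41


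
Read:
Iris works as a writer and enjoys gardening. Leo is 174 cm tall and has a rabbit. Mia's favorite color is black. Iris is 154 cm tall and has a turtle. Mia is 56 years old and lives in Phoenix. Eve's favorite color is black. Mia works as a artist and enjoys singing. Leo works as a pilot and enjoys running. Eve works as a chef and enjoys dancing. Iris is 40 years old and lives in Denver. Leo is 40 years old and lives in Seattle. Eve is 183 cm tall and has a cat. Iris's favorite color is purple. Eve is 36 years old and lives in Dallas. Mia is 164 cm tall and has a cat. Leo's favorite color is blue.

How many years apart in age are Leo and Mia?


40 vs 56, diff = 16

16


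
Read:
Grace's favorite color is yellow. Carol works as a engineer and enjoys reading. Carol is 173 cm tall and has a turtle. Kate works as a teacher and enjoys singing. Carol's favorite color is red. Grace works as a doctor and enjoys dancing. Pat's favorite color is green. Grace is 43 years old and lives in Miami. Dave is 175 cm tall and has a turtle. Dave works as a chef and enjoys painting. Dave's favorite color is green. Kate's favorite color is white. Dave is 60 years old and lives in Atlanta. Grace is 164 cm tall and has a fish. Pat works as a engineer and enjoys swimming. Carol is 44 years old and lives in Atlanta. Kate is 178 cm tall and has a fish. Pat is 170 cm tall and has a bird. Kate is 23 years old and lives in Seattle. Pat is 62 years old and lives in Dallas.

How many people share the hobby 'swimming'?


Count: 1

1


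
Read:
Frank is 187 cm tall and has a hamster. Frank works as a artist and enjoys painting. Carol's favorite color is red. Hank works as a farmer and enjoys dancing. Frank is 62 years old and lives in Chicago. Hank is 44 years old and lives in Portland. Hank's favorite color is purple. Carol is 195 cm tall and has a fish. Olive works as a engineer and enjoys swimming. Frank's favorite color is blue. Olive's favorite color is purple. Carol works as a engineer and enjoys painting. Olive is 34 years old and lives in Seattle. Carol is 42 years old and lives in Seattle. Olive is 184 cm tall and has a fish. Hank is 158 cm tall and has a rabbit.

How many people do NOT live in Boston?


Not in Boston: 4

4


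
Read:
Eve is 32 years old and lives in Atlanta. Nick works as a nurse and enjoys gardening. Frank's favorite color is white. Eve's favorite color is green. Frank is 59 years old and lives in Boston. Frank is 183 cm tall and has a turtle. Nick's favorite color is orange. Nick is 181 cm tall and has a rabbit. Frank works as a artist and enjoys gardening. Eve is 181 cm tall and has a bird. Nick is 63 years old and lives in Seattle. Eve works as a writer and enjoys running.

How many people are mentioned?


People: Frank, Eve, Nick. Count = 3

3


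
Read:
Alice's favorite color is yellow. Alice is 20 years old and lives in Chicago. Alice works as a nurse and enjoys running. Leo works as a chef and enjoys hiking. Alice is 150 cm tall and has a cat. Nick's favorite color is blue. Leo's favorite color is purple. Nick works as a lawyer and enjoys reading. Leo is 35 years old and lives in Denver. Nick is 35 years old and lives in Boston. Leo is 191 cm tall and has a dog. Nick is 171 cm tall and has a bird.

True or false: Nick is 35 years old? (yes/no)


Nick is actually 35. yes

yes


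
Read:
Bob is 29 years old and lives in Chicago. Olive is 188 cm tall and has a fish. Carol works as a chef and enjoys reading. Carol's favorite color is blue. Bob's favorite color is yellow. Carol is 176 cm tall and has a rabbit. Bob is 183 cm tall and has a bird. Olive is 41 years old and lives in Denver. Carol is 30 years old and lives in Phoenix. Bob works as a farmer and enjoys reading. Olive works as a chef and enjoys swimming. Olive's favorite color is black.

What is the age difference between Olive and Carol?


|41 - 30| = 11

11


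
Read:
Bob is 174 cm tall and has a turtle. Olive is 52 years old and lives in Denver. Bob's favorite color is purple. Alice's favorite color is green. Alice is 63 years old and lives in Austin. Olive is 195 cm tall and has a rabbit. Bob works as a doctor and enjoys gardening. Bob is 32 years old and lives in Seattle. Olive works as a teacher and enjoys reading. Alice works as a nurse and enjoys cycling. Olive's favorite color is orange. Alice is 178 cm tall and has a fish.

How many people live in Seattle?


Count in Seattle: 1

1


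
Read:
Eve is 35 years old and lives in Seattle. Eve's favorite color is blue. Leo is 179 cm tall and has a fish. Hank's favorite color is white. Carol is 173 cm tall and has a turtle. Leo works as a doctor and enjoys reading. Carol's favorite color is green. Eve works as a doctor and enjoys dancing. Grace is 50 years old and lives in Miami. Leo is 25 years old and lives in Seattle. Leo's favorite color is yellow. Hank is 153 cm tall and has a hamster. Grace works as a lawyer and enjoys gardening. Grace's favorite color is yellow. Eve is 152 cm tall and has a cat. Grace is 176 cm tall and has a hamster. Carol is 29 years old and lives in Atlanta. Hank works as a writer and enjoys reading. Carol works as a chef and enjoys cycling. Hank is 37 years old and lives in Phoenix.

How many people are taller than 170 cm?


Taller than 170: 3

3


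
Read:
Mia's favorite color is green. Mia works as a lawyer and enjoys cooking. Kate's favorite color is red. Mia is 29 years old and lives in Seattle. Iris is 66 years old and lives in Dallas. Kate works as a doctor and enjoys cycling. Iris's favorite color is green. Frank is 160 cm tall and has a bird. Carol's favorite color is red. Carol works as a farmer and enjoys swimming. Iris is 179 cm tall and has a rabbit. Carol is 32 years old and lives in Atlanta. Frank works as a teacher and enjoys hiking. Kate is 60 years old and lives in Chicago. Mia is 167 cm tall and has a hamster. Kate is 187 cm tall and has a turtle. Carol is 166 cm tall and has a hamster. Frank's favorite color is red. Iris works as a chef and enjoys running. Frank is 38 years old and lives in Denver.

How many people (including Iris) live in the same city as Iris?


Iris lives in Dallas. Count = 1

1


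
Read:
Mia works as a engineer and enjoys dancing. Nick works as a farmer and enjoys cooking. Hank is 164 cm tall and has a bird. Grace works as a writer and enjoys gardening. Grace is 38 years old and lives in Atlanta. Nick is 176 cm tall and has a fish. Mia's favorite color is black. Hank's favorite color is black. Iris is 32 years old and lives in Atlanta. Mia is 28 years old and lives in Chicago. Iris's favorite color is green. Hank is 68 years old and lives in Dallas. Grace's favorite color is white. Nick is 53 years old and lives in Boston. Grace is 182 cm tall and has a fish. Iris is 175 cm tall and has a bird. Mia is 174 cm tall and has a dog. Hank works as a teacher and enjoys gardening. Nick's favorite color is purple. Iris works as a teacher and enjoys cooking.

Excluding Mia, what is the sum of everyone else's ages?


Sum (excluding Mia): 191

191


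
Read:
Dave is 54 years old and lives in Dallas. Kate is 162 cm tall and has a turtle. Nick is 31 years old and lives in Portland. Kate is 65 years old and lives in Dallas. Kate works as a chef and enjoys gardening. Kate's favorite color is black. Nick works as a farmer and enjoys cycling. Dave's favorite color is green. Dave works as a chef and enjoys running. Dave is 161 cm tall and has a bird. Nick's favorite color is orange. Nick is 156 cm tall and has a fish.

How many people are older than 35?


Filter: 2

2


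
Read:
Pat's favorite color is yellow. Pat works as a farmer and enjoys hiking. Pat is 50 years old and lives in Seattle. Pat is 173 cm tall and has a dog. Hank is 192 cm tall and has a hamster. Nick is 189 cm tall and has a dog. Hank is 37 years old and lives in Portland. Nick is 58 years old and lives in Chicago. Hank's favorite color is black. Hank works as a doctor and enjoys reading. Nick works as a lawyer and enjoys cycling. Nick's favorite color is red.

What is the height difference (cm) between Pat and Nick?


|173 - 189| = 16

16


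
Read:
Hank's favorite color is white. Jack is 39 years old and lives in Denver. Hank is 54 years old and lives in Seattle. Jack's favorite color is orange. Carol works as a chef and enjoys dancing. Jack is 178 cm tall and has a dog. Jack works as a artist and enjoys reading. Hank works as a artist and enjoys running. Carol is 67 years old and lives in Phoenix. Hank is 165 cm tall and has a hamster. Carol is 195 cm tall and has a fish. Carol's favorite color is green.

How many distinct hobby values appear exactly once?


Unique hobby values: 3

3


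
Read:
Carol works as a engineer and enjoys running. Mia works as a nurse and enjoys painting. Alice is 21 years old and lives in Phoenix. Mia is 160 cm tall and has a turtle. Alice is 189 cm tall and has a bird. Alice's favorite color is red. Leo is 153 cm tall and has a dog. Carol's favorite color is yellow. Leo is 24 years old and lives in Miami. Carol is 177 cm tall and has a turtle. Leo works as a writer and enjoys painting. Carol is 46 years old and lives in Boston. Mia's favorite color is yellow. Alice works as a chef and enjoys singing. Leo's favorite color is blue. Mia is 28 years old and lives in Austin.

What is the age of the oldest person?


Oldest: Carol at 46

46


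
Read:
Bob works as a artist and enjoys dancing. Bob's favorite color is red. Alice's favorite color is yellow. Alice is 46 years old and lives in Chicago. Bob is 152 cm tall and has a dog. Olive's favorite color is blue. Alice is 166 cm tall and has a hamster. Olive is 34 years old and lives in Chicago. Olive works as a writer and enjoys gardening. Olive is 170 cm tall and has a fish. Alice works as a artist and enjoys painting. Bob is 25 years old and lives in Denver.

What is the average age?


Sum=105, n=3, avg=35

35


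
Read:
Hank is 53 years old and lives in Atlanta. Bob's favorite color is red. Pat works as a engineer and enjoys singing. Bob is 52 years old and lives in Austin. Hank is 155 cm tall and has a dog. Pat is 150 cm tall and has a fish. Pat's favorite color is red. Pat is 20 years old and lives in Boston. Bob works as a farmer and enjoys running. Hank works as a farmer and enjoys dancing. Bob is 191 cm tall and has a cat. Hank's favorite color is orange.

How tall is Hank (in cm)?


Hank is 155 cm tall

155


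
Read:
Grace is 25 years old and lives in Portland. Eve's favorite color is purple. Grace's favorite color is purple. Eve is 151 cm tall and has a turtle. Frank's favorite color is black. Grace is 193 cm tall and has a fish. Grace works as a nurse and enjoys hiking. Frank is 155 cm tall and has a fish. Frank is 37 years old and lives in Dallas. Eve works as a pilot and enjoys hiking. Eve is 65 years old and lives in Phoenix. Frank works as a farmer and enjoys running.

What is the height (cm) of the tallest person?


Tallest: Grace at 193 cm

193


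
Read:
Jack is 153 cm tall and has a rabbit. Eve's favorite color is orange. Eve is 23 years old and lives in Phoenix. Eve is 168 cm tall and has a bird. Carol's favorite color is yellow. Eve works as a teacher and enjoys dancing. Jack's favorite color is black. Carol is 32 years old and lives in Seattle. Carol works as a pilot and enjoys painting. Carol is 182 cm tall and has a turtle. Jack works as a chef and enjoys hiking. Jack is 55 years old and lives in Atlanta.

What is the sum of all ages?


55+32+23 = 110

110


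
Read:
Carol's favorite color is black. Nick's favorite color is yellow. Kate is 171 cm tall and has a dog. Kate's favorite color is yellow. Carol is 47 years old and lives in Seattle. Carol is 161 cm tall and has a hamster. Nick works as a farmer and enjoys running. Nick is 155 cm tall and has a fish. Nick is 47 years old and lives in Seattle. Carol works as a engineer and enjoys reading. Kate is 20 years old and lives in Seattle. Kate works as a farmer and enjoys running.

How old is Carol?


Carol is 47 years old

47


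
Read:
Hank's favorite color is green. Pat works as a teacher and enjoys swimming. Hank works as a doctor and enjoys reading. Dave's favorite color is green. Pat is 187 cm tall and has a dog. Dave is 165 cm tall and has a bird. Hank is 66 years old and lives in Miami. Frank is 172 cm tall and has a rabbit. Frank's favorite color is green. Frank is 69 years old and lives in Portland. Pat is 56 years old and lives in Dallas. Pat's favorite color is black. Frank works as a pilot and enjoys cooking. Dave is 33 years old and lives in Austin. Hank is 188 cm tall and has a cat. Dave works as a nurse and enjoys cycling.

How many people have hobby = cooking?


Count: 1

1


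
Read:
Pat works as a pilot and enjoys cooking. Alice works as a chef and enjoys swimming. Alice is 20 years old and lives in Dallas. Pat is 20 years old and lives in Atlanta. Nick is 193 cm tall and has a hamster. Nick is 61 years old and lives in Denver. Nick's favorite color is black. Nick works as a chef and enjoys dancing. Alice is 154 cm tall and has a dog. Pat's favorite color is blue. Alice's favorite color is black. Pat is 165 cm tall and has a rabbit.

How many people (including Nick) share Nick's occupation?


Nick is a chef. Count = 2

2


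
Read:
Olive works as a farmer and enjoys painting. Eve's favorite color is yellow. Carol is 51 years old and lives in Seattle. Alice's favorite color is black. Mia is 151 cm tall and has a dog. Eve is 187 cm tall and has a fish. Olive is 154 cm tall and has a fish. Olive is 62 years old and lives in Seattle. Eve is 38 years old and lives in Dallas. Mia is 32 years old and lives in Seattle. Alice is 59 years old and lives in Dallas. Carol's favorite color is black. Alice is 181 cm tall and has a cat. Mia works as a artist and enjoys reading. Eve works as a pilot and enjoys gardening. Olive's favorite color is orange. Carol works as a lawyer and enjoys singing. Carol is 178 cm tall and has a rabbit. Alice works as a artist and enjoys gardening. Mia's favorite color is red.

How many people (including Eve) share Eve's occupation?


Eve is a pilot. Count = 1

1


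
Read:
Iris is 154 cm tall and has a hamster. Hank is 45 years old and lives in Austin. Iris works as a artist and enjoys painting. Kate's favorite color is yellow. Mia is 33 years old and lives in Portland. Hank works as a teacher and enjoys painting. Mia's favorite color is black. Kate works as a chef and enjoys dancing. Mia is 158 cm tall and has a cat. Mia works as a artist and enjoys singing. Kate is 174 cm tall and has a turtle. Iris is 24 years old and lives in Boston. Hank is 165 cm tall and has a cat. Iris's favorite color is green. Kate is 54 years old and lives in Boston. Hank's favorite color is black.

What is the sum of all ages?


24+33+54+45 = 156

156


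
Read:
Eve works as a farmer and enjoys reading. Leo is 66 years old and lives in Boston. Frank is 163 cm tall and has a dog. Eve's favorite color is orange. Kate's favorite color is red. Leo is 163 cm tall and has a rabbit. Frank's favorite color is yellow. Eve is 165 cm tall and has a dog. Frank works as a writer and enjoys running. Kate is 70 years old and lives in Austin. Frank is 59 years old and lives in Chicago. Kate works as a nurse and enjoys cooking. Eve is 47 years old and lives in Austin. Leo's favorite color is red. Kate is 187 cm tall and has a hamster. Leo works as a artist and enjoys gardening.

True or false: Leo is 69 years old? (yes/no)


Leo is actually 66. no

no


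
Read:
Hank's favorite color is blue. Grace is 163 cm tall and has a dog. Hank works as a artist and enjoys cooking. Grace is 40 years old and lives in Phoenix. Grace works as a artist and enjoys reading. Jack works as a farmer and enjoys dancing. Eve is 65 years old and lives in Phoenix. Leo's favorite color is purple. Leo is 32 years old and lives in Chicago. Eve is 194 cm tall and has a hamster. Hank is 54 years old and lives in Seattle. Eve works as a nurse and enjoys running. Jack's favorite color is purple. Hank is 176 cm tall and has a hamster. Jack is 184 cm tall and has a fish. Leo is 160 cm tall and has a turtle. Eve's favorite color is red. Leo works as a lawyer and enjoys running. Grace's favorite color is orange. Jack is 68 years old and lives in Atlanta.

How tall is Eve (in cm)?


Eve is 194 cm tall

194


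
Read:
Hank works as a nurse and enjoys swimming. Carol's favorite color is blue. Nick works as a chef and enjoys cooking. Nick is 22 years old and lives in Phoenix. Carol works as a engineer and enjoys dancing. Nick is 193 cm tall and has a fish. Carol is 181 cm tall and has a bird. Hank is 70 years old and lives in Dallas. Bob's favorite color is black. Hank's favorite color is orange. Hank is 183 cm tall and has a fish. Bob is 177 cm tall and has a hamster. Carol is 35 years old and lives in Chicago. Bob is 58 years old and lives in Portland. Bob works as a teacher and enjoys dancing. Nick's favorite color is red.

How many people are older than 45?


Filter: 2

2


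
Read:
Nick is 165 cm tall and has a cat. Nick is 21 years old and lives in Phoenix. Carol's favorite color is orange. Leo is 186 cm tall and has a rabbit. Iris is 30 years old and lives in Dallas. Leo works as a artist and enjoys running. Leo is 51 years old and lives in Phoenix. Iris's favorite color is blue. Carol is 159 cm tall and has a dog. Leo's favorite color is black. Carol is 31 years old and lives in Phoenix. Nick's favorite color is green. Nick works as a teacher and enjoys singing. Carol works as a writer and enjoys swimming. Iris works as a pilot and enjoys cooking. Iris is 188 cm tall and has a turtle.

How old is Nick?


Nick is 21 years old

21


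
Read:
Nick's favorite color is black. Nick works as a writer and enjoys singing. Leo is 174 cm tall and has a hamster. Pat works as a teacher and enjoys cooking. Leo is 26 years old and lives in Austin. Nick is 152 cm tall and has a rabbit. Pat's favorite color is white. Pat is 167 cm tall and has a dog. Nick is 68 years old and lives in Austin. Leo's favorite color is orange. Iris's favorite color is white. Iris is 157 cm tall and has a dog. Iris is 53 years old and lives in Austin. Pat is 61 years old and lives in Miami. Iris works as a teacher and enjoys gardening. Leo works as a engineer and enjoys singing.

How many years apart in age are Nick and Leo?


68 vs 26, diff = 42

42


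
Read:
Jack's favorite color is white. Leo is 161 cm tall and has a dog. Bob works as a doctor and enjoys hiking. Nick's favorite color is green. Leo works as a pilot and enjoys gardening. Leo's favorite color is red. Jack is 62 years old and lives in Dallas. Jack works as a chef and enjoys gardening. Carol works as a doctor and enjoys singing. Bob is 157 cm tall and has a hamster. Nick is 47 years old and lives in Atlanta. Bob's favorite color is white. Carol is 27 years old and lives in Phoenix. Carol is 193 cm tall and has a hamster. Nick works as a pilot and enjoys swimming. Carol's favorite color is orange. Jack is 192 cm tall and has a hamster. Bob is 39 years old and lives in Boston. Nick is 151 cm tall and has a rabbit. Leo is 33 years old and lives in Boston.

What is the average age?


Sum=208, n=5, avg=41.6

41.6


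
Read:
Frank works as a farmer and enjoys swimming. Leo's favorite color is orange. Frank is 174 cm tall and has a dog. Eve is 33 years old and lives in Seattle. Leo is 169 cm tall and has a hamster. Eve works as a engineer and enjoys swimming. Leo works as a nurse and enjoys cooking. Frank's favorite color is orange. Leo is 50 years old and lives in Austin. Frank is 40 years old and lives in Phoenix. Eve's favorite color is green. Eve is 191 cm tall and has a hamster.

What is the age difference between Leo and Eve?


|50 - 33| = 17

17


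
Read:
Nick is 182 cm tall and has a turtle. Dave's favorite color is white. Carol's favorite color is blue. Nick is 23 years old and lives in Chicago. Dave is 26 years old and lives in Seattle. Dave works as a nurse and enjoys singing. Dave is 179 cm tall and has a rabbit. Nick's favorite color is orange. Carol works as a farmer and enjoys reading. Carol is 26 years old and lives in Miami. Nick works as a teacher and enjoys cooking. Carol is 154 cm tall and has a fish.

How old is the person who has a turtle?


Person with turtle is Nick, age 23

23


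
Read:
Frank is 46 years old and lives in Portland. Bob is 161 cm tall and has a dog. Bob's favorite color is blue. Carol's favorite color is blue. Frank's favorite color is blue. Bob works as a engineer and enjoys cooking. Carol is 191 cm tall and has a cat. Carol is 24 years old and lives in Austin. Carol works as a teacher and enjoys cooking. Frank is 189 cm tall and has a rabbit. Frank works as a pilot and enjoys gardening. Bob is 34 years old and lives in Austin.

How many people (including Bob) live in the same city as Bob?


Bob lives in Austin. Count = 2

2


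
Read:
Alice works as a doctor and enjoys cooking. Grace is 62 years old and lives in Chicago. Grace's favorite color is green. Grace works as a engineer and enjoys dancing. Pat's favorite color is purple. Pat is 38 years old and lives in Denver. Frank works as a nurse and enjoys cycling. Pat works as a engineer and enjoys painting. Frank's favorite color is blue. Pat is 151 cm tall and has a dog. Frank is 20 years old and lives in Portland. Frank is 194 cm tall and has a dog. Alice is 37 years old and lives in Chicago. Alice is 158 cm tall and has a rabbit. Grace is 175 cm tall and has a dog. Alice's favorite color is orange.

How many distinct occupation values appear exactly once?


Unique occupation values: 2

2


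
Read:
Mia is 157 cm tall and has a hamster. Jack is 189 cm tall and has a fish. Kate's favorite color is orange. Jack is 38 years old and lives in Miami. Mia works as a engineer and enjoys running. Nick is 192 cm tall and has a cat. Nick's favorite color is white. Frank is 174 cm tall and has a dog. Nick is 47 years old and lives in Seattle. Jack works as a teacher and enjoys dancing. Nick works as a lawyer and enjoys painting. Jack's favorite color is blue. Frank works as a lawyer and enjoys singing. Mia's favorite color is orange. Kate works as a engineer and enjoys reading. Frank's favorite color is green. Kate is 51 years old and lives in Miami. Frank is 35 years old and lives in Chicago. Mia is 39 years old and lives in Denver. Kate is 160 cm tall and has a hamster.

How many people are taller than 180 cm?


Taller than 180: 2

2


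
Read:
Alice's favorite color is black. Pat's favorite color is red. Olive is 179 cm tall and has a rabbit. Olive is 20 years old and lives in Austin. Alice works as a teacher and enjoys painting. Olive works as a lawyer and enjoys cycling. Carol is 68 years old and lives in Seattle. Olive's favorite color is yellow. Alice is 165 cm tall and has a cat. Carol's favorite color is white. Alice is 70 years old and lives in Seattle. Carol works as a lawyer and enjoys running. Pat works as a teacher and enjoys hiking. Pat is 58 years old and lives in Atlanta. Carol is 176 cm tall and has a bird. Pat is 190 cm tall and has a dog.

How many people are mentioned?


People: Alice, Pat, Carol, Olive. Count = 4

4


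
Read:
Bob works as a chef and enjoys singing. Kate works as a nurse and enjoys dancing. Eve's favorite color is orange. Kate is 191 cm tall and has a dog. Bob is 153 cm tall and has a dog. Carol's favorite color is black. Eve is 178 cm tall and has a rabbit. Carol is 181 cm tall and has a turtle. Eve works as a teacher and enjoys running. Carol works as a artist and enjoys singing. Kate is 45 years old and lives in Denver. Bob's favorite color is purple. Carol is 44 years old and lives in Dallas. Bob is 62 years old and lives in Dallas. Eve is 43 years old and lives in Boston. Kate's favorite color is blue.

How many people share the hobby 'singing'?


Count: 2

2


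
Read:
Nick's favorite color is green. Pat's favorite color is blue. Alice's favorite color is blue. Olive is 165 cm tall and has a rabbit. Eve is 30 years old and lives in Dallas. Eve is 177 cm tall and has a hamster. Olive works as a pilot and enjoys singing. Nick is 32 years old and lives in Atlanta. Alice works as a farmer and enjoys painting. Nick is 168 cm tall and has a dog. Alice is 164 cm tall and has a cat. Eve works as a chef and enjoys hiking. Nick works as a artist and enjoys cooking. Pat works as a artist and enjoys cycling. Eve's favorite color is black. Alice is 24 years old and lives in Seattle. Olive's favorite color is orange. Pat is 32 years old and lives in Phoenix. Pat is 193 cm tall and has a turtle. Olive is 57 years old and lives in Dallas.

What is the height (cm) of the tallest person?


Tallest: Pat at 193 cm

193


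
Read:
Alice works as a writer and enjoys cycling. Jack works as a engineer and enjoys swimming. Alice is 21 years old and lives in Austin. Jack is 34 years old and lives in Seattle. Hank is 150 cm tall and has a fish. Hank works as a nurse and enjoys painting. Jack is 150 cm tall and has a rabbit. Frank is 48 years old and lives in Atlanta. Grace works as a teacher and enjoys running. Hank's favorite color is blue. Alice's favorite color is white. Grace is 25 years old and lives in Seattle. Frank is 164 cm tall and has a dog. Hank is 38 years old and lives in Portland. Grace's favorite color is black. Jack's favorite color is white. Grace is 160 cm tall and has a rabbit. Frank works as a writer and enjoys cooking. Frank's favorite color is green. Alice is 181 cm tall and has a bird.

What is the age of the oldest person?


Oldest: Frank at 48

48


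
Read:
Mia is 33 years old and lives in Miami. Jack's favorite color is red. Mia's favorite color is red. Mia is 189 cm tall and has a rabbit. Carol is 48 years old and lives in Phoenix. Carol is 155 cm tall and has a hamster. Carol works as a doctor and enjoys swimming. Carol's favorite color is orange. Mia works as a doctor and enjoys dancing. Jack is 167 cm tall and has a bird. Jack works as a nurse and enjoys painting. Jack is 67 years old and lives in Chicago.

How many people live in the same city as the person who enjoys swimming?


Person with hobby swimming is Carol, city Phoenix. Count = 1

1


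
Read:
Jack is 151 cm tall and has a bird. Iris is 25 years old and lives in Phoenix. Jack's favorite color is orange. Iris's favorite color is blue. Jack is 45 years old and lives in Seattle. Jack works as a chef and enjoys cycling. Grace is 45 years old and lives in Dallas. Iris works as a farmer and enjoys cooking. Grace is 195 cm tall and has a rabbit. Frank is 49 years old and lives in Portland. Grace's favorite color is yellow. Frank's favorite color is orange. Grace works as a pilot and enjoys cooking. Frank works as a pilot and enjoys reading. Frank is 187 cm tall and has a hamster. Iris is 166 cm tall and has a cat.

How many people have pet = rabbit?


Count: 1

1


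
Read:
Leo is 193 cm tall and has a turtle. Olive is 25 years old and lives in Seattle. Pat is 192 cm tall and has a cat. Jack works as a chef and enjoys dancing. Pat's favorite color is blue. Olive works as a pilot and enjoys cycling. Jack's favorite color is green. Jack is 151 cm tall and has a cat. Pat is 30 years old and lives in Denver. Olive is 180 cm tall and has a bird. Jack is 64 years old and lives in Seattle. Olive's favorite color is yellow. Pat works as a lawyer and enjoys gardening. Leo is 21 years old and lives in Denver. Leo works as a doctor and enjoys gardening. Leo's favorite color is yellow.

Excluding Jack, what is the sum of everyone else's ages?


Sum (excluding Jack): 76

76


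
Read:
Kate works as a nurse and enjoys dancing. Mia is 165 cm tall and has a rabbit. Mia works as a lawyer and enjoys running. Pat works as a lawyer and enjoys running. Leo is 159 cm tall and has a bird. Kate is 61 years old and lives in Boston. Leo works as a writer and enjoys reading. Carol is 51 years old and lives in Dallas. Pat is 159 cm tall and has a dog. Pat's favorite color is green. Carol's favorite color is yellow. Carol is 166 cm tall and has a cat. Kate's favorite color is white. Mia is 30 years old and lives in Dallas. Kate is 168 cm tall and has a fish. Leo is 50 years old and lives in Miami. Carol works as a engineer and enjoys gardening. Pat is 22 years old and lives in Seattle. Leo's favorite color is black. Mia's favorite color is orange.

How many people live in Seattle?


Count in Seattle: 1

1


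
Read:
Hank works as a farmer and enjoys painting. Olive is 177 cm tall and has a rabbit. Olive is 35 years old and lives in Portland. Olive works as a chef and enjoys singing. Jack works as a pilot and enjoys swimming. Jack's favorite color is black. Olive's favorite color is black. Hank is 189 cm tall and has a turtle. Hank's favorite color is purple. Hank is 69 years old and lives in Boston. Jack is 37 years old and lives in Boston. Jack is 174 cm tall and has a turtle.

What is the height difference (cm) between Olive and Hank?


|177 - 189| = 12

12


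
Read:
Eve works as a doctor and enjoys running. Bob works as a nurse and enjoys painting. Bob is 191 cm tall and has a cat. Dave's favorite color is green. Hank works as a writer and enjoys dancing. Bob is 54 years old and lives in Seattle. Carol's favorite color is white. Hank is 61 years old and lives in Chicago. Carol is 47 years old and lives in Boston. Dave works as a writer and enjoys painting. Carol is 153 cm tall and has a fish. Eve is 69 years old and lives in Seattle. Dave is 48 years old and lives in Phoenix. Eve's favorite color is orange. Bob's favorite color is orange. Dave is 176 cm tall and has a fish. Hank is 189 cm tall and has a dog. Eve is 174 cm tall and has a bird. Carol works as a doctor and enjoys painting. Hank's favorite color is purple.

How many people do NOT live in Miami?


Not in Miami: 5

5


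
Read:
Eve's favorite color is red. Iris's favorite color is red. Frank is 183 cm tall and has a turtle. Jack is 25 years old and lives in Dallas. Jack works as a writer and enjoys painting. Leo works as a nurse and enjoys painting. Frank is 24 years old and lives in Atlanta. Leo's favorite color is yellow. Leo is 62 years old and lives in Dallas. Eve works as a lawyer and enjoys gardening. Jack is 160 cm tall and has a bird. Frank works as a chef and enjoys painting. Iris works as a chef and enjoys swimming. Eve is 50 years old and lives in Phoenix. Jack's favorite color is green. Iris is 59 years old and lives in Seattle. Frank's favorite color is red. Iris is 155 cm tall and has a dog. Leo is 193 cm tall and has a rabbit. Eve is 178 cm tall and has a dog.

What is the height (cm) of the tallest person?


Tallest: Leo at 193 cm

193


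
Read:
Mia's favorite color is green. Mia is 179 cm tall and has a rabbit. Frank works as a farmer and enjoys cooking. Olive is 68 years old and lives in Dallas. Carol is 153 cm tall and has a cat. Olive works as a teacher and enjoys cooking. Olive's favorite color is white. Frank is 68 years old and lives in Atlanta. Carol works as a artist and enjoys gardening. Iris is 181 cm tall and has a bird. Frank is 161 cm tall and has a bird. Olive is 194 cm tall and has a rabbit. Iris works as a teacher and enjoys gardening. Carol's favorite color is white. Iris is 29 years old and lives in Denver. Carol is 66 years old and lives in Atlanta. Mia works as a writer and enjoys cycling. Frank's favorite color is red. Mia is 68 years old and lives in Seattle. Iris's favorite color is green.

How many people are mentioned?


People: Olive, Iris, Carol, Mia, Frank. Count = 5

5


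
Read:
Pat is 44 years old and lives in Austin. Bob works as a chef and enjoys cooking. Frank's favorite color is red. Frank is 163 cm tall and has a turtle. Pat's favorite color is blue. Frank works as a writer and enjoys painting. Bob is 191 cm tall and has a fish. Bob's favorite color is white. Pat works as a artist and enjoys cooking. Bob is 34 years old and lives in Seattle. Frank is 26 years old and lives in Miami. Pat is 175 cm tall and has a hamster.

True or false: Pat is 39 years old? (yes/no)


Pat is actually 44. no

no


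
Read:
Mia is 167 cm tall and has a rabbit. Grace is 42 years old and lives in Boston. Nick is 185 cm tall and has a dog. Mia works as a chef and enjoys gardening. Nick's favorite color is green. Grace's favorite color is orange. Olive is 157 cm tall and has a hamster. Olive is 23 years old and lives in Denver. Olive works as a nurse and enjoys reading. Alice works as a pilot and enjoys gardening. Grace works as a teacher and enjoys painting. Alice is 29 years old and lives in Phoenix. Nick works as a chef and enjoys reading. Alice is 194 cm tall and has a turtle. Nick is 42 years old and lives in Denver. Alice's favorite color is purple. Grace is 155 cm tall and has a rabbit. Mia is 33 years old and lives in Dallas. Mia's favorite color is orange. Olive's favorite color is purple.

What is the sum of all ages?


42+23+33+42+29 = 169

169


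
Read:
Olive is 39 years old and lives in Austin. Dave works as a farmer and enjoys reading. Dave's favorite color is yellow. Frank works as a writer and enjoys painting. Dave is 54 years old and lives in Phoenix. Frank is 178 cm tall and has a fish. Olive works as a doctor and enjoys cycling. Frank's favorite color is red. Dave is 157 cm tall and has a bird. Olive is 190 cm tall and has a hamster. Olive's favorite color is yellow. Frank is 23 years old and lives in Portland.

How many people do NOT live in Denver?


Not in Denver: 3

3


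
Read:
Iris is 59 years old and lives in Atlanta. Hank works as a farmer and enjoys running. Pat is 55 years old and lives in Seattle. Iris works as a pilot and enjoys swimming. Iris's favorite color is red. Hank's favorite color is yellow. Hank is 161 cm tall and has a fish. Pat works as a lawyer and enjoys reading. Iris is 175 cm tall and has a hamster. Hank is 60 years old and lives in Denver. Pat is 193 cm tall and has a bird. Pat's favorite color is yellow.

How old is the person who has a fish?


Person with fish is Hank, age 60

60


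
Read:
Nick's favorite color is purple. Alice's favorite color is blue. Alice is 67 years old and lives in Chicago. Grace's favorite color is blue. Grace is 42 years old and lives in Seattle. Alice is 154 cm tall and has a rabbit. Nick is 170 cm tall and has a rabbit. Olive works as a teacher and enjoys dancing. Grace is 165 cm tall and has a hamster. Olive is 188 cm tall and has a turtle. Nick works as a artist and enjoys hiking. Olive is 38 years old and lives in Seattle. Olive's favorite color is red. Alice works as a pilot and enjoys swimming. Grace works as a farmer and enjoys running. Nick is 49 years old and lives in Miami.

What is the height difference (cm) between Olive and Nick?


|188 - 170| = 18

18


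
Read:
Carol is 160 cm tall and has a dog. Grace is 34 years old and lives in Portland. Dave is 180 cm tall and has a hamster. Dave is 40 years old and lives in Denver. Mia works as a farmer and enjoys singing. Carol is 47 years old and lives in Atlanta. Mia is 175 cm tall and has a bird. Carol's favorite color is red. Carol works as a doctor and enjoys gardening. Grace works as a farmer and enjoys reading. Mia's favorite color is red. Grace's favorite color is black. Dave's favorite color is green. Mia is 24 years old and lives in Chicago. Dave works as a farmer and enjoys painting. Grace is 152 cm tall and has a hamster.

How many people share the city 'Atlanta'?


Count: 1

1


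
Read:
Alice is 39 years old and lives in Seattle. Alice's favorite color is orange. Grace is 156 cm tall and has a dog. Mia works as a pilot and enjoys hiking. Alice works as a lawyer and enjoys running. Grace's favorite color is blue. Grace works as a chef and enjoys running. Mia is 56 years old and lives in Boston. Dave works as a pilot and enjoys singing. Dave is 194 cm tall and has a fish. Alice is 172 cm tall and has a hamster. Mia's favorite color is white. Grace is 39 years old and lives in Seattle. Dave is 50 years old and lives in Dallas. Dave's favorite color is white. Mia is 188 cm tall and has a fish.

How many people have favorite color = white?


Count: 2

2


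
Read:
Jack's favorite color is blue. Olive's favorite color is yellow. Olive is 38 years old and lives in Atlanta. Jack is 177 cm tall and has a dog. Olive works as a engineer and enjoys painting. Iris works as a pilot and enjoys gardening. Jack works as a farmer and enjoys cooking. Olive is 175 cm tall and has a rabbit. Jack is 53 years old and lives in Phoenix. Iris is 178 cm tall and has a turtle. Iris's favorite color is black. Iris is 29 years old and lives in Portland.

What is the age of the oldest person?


Oldest: Jack at 53

53


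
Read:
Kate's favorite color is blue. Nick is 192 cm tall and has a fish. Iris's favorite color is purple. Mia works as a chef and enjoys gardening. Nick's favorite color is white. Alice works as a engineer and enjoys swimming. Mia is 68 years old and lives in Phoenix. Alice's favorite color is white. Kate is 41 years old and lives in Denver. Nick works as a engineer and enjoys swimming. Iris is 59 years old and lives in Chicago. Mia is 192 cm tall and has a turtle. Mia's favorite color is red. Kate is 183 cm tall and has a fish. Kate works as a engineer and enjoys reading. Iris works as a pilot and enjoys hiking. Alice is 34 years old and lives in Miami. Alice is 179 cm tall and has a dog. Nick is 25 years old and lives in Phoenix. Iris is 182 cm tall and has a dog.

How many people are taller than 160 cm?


Taller than 160: 5

5


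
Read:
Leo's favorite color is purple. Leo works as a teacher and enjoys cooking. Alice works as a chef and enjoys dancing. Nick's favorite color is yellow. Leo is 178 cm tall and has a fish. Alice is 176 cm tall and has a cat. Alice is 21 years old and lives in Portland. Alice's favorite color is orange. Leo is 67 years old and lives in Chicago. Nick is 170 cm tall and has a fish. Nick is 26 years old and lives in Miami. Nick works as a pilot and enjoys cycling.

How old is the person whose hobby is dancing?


Person with hobby=dancing is Alice, age 21

21


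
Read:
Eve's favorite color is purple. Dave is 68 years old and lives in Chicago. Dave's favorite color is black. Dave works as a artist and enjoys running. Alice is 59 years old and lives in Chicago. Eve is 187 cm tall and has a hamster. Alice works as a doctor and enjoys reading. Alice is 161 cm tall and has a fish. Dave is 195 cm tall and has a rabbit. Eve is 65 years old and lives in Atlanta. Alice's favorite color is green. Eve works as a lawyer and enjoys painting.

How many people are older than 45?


Filter: 3

3


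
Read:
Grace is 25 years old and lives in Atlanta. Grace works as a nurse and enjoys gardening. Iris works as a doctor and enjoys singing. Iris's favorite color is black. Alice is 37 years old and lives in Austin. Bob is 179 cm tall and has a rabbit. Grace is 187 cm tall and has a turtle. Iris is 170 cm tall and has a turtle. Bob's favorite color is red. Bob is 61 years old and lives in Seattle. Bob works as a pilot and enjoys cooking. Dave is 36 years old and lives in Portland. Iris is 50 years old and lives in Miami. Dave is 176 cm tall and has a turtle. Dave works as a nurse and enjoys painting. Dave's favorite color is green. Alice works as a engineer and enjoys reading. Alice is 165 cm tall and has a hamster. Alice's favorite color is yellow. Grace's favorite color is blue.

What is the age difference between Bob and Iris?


|61 - 50| = 11

11
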